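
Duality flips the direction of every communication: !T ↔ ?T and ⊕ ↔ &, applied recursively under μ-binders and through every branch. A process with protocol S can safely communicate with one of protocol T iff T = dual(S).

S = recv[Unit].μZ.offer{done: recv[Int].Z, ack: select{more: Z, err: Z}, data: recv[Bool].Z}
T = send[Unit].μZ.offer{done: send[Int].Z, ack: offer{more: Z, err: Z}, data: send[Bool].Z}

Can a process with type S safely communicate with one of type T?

NO

recv[Unit] ‖ send[Unit]  ok
  μZ ‖ μZ  ok (rec unchanged)
    offer{done,ack,data} ‖ offer{done,ack,data}  ✗ choice polarity not flipped — not dual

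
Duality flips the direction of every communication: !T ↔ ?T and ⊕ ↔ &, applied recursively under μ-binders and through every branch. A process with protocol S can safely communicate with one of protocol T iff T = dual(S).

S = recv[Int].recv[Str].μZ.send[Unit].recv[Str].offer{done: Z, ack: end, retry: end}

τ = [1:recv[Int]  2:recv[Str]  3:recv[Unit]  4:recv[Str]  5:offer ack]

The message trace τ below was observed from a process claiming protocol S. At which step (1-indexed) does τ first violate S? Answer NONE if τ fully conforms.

3

@1 recv[Int]  match  residual = recv[Str].μZ.…
@2 recv[Str]  match  residual = μZ.…
@3 got recv[Unit], protocol expects send[Unit]  ✗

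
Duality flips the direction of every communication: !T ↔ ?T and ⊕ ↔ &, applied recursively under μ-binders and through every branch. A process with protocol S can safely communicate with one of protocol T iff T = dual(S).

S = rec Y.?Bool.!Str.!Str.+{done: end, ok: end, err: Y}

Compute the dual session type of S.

rec Y.!Bool.?Str.?Str.&{done: end, ok: end, err: Y}

rec Y → rec Y  (rec unchanged)
  ?Bool → !Bool
    !Str → ?Str
      !Str → ?Str
        +{done,ok,err} → &{done,ok,err}  (internal→external)
          • done:
            end ↦ end
          • ok:
            end ↦ end
          • err:
            Y ↦ Y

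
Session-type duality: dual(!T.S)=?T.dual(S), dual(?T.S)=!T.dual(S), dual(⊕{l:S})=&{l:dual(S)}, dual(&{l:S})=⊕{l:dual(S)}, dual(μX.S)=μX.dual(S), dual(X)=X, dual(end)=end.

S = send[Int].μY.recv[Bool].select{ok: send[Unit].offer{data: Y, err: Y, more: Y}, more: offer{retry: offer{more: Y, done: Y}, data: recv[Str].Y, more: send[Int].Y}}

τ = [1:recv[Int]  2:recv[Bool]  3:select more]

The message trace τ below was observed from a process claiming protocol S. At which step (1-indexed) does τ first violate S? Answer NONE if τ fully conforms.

[1] got recv[Int], protocol expects send[Int]  ✗

1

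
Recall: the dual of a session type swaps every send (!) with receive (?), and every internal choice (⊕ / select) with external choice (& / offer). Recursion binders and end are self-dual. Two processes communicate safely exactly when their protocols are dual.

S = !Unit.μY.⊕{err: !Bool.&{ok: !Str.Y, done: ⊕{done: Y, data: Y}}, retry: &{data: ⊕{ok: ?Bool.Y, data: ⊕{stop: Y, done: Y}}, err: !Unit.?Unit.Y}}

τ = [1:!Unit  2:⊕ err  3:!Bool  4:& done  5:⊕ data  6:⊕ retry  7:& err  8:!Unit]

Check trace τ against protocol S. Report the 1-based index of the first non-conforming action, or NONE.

@1 !Unit  ok  cont: μY.…
@2 ⊕ err  ok  cont: !Bool.&{ok: !Str.μY.…, done: ⊕{done: μY.…, data: μY.…}}
@3 !Bool  ok  cont: &{ok: !Str.μY.…, done: ⊕{done: μY.…, data: μY.…}}
@4 & done  ok  cont: ⊕{done: μY.…, data: μY.…}
@5 ⊕ data  ok  cont: μY.…
@6 ⊕ retry  ok  cont: &{data: ⊕{ok: ?Bool.μY.…, data: ⊕{stop: μY.…, done: μY.…}}, err: !Unit.?Unit.μY.…}
@7 & err  ok  cont: !Unit.?Unit.μY.…
@8 !Unit  ok  cont: ?Unit.μY.…
trace exhausted — no violation

NONE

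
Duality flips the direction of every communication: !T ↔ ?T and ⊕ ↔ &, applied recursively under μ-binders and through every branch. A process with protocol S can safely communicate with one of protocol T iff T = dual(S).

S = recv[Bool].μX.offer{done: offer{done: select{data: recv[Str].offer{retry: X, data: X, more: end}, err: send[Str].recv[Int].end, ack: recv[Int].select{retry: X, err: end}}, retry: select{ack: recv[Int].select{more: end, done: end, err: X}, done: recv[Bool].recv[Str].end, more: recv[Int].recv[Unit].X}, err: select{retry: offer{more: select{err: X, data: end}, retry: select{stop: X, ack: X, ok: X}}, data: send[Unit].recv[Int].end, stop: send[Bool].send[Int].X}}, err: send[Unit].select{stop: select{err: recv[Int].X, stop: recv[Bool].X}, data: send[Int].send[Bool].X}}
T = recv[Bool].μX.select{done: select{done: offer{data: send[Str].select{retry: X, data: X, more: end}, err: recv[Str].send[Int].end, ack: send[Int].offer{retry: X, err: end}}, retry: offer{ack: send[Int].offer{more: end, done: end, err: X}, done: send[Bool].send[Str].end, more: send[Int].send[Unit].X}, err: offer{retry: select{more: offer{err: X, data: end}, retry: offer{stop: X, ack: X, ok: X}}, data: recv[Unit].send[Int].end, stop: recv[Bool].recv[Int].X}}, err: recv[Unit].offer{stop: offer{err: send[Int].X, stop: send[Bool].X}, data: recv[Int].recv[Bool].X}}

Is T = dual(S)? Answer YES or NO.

NO

recv[Bool] | recv[Bool]  ✗ same direction on both sides — not dual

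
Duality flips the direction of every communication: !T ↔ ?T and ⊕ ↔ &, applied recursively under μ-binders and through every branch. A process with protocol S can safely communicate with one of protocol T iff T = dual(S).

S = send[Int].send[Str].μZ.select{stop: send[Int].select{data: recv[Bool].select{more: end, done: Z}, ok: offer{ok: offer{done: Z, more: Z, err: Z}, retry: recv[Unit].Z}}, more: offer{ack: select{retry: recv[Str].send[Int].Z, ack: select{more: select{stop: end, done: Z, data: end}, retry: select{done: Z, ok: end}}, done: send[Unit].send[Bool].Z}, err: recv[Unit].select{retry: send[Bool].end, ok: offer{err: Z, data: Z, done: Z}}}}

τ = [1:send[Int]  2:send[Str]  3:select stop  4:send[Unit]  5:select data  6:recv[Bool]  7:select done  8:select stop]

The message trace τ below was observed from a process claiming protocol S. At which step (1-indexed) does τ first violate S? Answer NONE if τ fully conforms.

@1 send[Int]  ok  now at send[Str].μZ.…
@2 send[Str]  ok  now at μZ.…
@3 select stop  ok  now at send[Int].select{data: recv[Bool].select{more: end, done: μZ.…}, ok: offer{ok: offer{done: μZ.…, more: μZ.…, err: μZ.…}, retry: recv[Unit].μZ.…}}
@4 got send[Unit], protocol expects send[Int]  ✗

4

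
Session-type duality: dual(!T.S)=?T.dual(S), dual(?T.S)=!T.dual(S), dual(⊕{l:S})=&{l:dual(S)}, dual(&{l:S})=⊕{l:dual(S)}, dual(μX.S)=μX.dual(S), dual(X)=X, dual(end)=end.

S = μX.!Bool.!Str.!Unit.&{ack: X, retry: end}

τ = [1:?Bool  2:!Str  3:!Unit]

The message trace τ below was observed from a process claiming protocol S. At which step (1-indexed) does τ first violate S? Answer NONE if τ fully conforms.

step 1: got ?Bool, protocol expects !Bool  ✗

1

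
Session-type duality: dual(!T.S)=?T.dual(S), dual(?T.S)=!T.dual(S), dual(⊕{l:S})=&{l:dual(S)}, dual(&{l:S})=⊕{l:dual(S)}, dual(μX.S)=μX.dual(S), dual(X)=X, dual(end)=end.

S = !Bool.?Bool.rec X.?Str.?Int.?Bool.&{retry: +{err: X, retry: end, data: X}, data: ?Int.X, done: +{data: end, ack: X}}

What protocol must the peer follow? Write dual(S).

?Bool.!Bool.rec X.!Str.!Int.!Bool.+{retry: &{err: X, retry: end, data: X}, data: !Int.X, done: &{data: end, ack: X}}

!Bool = ?Bool
  ?Bool = !Bool
    rec X = rec X  (rec unchanged)
      ?Str = !Str
        ?Int = !Int
          ?Bool = !Bool
            &{retry,data,done} = +{retry,data,done}  (offer→select)
              [retry]
                +{err,retry,data} = &{err,retry,data}  (select→offer)
                  [err]
                    X self-dual
                  [retry]
                    end self-dual
                  [data]
                    X self-dual
              [data]
                ?Int = !Int
                  X self-dual
              [done]
                +{data,ack} = &{data,ack}  (select→offer)
                  [data]
                    end self-dual
                  [ack]
                    X self-dual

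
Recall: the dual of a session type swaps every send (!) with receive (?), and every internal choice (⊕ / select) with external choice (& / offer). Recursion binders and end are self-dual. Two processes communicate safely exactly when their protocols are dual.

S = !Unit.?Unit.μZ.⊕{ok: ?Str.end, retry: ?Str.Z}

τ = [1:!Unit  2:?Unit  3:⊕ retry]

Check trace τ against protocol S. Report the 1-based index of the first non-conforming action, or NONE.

@1 !Unit  ✓  residual = ?Unit.μZ.…
@2 ?Unit  ✓  residual = μZ.…
@3 ⊕ retry  ✓  residual = ?Str.μZ.…
trace exhausted — no violation

NONE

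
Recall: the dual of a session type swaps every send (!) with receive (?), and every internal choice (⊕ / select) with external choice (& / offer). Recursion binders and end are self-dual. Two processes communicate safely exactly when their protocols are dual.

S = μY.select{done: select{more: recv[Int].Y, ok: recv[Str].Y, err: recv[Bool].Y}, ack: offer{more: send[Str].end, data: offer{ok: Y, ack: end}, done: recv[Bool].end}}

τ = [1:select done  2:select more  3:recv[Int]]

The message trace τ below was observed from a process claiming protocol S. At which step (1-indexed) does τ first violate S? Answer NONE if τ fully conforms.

[1] select done  ok  now at select{more: recv[Int].μY.…, ok: recv[Str].μY.…, err: recv[Bool].μY.…}
[2] select more  ok  now at recv[Int].μY.…
[3] recv[Int]  ok  now at μY.…
trace exhausted — no violation

NONE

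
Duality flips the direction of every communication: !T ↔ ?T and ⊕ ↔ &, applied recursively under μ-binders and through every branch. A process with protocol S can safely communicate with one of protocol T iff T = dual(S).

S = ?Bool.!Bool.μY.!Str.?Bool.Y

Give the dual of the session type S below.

?Bool → !Bool
  !Bool → ?Bool
    μY → μY  (binder kept)
      !Str → ?Str
        ?Bool → !Bool
          dual(Y) = Y

!Bool.?Bool.μY.?Str.!Bool.Y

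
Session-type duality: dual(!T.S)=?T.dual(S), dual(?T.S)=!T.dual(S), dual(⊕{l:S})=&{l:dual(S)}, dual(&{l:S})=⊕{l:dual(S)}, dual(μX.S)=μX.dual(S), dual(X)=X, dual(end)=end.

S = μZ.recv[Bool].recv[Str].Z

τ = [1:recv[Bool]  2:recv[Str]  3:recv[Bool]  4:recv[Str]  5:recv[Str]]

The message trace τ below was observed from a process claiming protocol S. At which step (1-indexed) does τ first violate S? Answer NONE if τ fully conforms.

@1 recv[Bool]  ok  cont: recv[Str].μZ.…
@2 recv[Str]  ok  cont: μZ.…
@3 recv[Bool]  ok  cont: recv[Str].μZ.…
@4 recv[Str]  ok  cont: μZ.…
@5 got recv[Str], protocol expects recv[Bool]  ✗

5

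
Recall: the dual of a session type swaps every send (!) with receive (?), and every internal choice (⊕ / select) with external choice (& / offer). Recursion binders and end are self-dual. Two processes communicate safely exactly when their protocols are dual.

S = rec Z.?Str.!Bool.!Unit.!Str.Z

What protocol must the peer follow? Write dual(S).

rec Z → rec Z  (binder kept)
  ?Str → !Str
    !Bool → ?Bool
      !Unit → ?Unit
        !Str → ?Str
          Z self-dual

rec Z.!Str.?Bool.?Unit.?Str.Z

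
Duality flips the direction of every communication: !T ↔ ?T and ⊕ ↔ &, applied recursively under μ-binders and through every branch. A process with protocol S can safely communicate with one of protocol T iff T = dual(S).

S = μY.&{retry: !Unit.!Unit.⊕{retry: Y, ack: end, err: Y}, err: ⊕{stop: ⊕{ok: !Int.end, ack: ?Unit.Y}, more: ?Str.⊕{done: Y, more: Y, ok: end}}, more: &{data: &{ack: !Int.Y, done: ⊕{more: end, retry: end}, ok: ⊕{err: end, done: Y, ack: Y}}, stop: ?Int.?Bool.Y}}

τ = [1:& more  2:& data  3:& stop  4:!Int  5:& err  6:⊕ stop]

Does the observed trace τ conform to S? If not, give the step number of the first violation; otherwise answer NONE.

step 1: & more  ✓  residual = &{data: &{ack: !Int.μY.…, done: ⊕{more: end, retry: end}, ok: ⊕{err: end, done: μY.…, ack: μY.…}}, stop: ?Int.?Bool.μY.…}
step 2: & data  ✓  residual = &{ack: !Int.μY.…, done: ⊕{more: end, retry: end}, ok: ⊕{err: end, done: μY.…, ack: μY.…}}
step 3: got & stop, protocol expects & ack or & done or & ok  ✗

3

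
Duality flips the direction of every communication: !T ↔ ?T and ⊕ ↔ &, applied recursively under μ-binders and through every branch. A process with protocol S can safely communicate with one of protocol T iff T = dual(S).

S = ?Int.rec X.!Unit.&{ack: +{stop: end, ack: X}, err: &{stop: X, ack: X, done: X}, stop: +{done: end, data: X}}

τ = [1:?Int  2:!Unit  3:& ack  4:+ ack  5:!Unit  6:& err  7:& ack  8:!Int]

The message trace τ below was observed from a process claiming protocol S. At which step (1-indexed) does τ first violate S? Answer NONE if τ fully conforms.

step 1: ?Int  ok  cont: rec X.…
step 2: !Unit  ok  cont: &{ack: +{stop: end, ack: rec X.…}, err: &{stop: rec X.…, ack: rec X.…, done: rec X.…}, stop: +{done: end, data: rec X.…}}
step 3: & ack  ok  cont: +{stop: end, ack: rec X.…}
step 4: + ack  ok  cont: rec X.…
step 5: !Unit  ok  cont: &{ack: +{stop: end, ack: rec X.…}, err: &{stop: rec X.…, ack: rec X.…, done: rec X.…}, stop: +{done: end, data: rec X.…}}
step 6: & err  ok  cont: &{stop: rec X.…, ack: rec X.…, done: rec X.…}
step 7: & ack  ok  cont: rec X.…
step 8: got !Int, protocol expects !Unit  ✗

8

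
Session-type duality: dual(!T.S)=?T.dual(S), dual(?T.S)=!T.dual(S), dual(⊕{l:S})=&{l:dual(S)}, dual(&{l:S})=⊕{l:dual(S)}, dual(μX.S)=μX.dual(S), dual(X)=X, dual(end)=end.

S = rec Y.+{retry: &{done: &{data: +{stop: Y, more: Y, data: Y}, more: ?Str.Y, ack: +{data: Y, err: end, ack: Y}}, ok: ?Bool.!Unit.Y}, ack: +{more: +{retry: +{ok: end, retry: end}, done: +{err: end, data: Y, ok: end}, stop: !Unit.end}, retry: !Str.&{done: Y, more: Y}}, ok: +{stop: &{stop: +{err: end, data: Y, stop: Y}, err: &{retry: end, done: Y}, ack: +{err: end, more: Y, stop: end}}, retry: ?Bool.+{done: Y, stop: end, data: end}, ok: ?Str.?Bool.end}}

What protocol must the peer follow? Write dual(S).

rec Y ↦ rec Y  (μ self-dual)
  +{retry,ack,ok} ↦ &{retry,ack,ok}  (internal→external)
    • retry:
      &{done,ok} ↦ +{done,ok}  (external→internal)
        • done:
          &{data,more,ack} ↦ +{data,more,ack}  (external→internal)
            • data:
              +{stop,more,data} ↦ &{stop,more,data}  (internal→external)
                • stop:
                  dual(Y) = Y
                • more:
                  dual(Y) = Y
                • data:
                  dual(Y) = Y
            • more:
              ?Str ↦ !Str
                dual(Y) = Y
            • ack:
              +{data,err,ack} ↦ &{data,err,ack}  (internal→external)
                • data:
                  dual(Y) = Y
                • err:
                  dual(end) = end
                • ack:
                  dual(Y) = Y
        • ok:
          ?Bool ↦ !Bool
            !Unit ↦ ?Unit
              dual(Y) = Y
    • ack:
      +{more,retry} ↦ &{more,retry}  (internal→external)
        • more:
          +{retry,done,stop} ↦ &{retry,done,stop}  (internal→external)
            • retry:
              +{ok,retry} ↦ &{ok,retry}  (internal→external)
                • ok:
                  dual(end) = end
                • retry:
                  dual(end) = end
            • done:
              +{err,data,ok} ↦ &{err,data,ok}  (internal→external)
                • err:
                  dual(end) = end
                • data:
                  dual(Y) = Y
                • ok:
                  dual(end) = end
            • stop:
              !Unit ↦ ?Unit
                dual(end) = end
        • retry:
          !Str ↦ ?Str
            &{done,more} ↦ +{done,more}  (external→internal)
              • done:
                dual(Y) = Y
              • more:
                dual(Y) = Y
    • ok:
      +{stop,retry,ok} ↦ &{stop,retry,ok}  (internal→external)
        • stop:
          &{stop,err,ack} ↦ +{stop,err,ack}  (external→internal)
            • stop:
              +{err,data,stop} ↦ &{err,data,stop}  (internal→external)
                • err:
                  dual(end) = end
                • data:
                  dual(Y) = Y
                • stop:
                  dual(Y) = Y
            • err:
              &{retry,done} ↦ +{retry,done}  (external→internal)
                • retry:
                  dual(end) = end
                • done:
                  dual(Y) = Y
            • ack:
              +{err,more,stop} ↦ &{err,more,stop}  (internal→external)
                • err:
                  dual(end) = end
                • more:
                  dual(Y) = Y
                • stop:
                  dual(end) = end
        • retry:
          ?Bool ↦ !Bool
            +{done,stop,data} ↦ &{done,stop,data}  (internal→external)
              • done:
                dual(Y) = Y
              • stop:
                dual(end) = end
              • data:
                dual(end) = end
        • ok:
          ?Str ↦ !Str
            ?Bool ↦ !Bool
              dual(end) = end

rec Y.&{retry: +{done: +{data: &{stop: Y, more: Y, data: Y}, more: !Str.Y, ack: &{data: Y, err: end, ack: Y}}, ok: !Bool.?Unit.Y}, ack: &{more: &{retry: &{ok: end, retry: end}, done: &{err: end, data: Y, ok: end}, stop: ?Unit.end}, retry: ?Str.+{done: Y, more: Y}}, ok: &{stop: +{stop: &{err: end, data: Y, stop: Y}, err: +{retry: end, done: Y}, ack: &{err: end, more: Y, stop: end}}, retry: !Bool.&{done: Y, stop: end, data: end}, ok: !Str.!Bool.end}}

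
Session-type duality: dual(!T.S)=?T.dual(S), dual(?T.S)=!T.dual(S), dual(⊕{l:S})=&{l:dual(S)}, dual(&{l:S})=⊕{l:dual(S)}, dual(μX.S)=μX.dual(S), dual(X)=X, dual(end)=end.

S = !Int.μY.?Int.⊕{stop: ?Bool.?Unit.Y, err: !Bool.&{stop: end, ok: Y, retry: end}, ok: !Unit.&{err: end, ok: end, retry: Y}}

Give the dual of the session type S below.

!Int → ?Int
  μY → μY  (binder kept)
    ?Int → !Int
      ⊕{stop,err,ok} → &{stop,err,ok}  (⊕→&)
        • stop:
          ?Bool → !Bool
            ?Unit → !Unit
              Y ↦ Y
        • err:
          !Bool → ?Bool
            &{stop,ok,retry} → ⊕{stop,ok,retry}  (offer→select)
              • stop:
                end ↦ end
              • ok:
                Y ↦ Y
              • retry:
                end ↦ end
        • ok:
          !Unit → ?Unit
            &{err,ok,retry} → ⊕{err,ok,retry}  (offer→select)
              • err:
                end ↦ end
              • ok:
                end ↦ end
              • retry:
                Y ↦ Y

?Int.μY.!Int.&{stop: !Bool.!Unit.Y, err: ?Bool.⊕{stop: end, ok: Y, retry: end}, ok: ?Unit.⊕{err: end, ok: end, retry: Y}}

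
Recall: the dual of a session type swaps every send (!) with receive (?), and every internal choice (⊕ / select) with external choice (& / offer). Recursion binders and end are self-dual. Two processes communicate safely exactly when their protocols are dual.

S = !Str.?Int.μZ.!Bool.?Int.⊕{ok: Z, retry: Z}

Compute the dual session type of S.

!Str → ?Str
  ?Int → !Int
    μZ → μZ  (rec unchanged)
      !Bool → ?Bool
        ?Int → !Int
          ⊕{ok,retry} → &{ok,retry}  (internal→external)
            • ok:
              Z ↦ Z
            • retry:
              Z ↦ Z

?Str.!Int.μZ.?Bool.!Int.&{ok: Z, retry: Z}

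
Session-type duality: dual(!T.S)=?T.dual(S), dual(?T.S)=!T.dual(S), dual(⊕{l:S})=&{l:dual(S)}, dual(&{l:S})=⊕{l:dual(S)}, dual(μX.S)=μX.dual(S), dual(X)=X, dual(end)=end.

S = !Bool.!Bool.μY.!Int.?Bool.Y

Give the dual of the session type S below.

?Bool.?Bool.μY.?Int.!Bool.Y

!Bool = ?Bool
  !Bool = ?Bool
    μY = μY  (binder kept)
      !Int = ?Int
        ?Bool = !Bool
          Y self-dual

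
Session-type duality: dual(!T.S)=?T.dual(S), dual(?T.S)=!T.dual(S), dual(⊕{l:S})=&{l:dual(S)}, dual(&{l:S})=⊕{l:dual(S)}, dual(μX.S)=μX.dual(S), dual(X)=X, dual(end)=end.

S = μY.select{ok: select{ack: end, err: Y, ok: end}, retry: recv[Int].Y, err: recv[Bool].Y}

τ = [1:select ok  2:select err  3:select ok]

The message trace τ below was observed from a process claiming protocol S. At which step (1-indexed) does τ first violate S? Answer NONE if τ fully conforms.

NONE

[1] select ok  match  state: select{ack: end, err: μY.…, ok: end}
[2] select err  match  state: μY.…
[3] select ok  match  state: select{ack: end, err: μY.…, ok: end}
τ conforms to S (length 3)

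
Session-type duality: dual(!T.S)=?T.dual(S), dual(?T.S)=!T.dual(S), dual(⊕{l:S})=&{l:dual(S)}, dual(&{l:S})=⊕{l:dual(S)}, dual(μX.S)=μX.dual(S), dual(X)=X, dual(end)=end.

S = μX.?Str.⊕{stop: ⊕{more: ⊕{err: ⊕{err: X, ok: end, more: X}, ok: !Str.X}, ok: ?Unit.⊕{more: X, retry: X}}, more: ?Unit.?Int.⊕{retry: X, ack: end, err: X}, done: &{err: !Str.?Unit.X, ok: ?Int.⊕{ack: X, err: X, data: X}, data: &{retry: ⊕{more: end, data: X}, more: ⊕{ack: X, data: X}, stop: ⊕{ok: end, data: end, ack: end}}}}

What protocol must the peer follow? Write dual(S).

μX.!Str.&{stop: &{more: &{err: &{err: X, ok: end, more: X}, ok: ?Str.X}, ok: !Unit.&{more: X, retry: X}}, more: !Unit.!Int.&{retry: X, ack: end, err: X}, done: ⊕{err: ?Str.!Unit.X, ok: !Int.&{ack: X, err: X, data: X}, data: ⊕{retry: &{more: end, data: X}, more: &{ack: X, data: X}, stop: &{ok: end, data: end, ack: end}}}}

μX → μX  (binder kept)
  ?Str → !Str
    ⊕{stop,more,done} → &{stop,more,done}  (⊕→&)
      case stop:
        ⊕{more,ok} → &{more,ok}  (⊕→&)
          case more:
            ⊕{err,ok} → &{err,ok}  (⊕→&)
              case err:
                ⊕{err,ok,more} → &{err,ok,more}  (⊕→&)
                  case err:
                    X ↦ X
                  case ok:
                    end ↦ end
                  case more:
                    X ↦ X
              case ok:
                !Str → ?Str
                  X ↦ X
          case ok:
            ?Unit → !Unit
              ⊕{more,retry} → &{more,retry}  (⊕→&)
                case more:
                  X ↦ X
                case retry:
                  X ↦ X
      case more:
        ?Unit → !Unit
          ?Int → !Int
            ⊕{retry,ack,err} → &{retry,ack,err}  (⊕→&)
              case retry:
                X ↦ X
              case ack:
                end ↦ end
              case err:
                X ↦ X
      case done:
        &{err,ok,data} → ⊕{err,ok,data}  (&→⊕)
          case err:
            !Str → ?Str
              ?Unit → !Unit
                X ↦ X
          case ok:
            ?Int → !Int
              ⊕{ack,err,data} → &{ack,err,data}  (⊕→&)
                case ack:
                  X ↦ X
                case err:
                  X ↦ X
                case data:
                  X ↦ X
          case data:
            &{retry,more,stop} → ⊕{retry,more,stop}  (&→⊕)
              case retry:
                ⊕{more,data} → &{more,data}  (⊕→&)
                  case more:
                    end ↦ end
                  case data:
                    X ↦ X
              case more:
                ⊕{ack,data} → &{ack,data}  (⊕→&)
                  case ack:
                    X ↦ X
                  case data:
                    X ↦ X
              case stop:
                ⊕{ok,data,ack} → &{ok,data,ack}  (⊕→&)
                  case ok:
                    end ↦ end
                  case data:
                    end ↦ end
                  case ack:
                    end ↦ end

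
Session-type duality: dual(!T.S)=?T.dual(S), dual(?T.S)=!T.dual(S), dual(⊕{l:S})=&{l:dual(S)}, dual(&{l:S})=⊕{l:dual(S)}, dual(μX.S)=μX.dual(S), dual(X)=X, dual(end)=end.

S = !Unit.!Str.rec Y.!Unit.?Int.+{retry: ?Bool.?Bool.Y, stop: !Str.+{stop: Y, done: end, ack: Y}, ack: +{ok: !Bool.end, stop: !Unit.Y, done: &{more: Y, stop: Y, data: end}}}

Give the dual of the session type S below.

?Unit.?Str.rec Y.?Unit.!Int.&{retry: !Bool.!Bool.Y, stop: ?Str.&{stop: Y, done: end, ack: Y}, ack: &{ok: ?Bool.end, stop: ?Unit.Y, done: +{more: Y, stop: Y, data: end}}}

!Unit ↦ ?Unit
  !Str ↦ ?Str
    rec Y ↦ rec Y  (binder kept)
      !Unit ↦ ?Unit
        ?Int ↦ !Int
          +{retry,stop,ack} ↦ &{retry,stop,ack}  (⊕→&)
            case retry:
              ?Bool ↦ !Bool
                ?Bool ↦ !Bool
                  Y ↦ Y
            case stop:
              !Str ↦ ?Str
                +{stop,done,ack} ↦ &{stop,done,ack}  (⊕→&)
                  case stop:
                    Y ↦ Y
                  case done:
                    end ↦ end
                  case ack:
                    Y ↦ Y
            case ack:
              +{ok,stop,done} ↦ &{ok,stop,done}  (⊕→&)
                case ok:
                  !Bool ↦ ?Bool
                    end ↦ end
                case stop:
                  !Unit ↦ ?Unit
                    Y ↦ Y
                case done:
                  &{more,stop,data} ↦ +{more,stop,data}  (&→⊕)
                    case more:
                      Y ↦ Y
                    case stop:
                      Y ↦ Y
                    case data:
                      end ↦ end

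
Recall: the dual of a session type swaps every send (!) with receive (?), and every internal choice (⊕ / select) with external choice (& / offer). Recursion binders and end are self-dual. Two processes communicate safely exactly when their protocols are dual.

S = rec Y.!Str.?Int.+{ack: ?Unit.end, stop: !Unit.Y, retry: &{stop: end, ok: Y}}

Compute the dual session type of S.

rec Y → rec Y  (binder kept)
  !Str → ?Str
    ?Int → !Int
      +{ack,stop,retry} → &{ack,stop,retry}  (internal→external)
        case ack:
          ?Unit → !Unit
            end ↦ end
        case stop:
          !Unit → ?Unit
            Y ↦ Y
        case retry:
          &{stop,ok} → +{stop,ok}  (offer→select)
            case stop:
              end ↦ end
            case ok:
              Y ↦ Y

rec Y.?Str.!Int.&{ack: !Unit.end, stop: ?Unit.Y, retry: +{stop: end, ok: Y}}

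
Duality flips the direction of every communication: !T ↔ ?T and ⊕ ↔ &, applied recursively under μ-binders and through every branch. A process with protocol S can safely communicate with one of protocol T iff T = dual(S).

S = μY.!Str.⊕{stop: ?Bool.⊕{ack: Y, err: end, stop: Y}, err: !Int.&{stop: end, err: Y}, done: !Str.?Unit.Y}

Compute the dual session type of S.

μY.?Str.&{stop: !Bool.&{ack: Y, err: end, stop: Y}, err: ?Int.⊕{stop: end, err: Y}, done: ?Str.!Unit.Y}

μY = μY  (rec unchanged)
  !Str = ?Str
    ⊕{stop,err,done} = &{stop,err,done}  (⊕→&)
      • stop:
        ?Bool = !Bool
          ⊕{ack,err,stop} = &{ack,err,stop}  (⊕→&)
            • ack:
              dual(Y) = Y
            • err:
              dual(end) = end
            • stop:
              dual(Y) = Y
      • err:
        !Int = ?Int
          &{stop,err} = ⊕{stop,err}  (&→⊕)
            • stop:
              dual(end) = end
            • err:
              dual(Y) = Y
      • done:
        !Str = ?Str
          ?Unit = !Unit
            dual(Y) = Y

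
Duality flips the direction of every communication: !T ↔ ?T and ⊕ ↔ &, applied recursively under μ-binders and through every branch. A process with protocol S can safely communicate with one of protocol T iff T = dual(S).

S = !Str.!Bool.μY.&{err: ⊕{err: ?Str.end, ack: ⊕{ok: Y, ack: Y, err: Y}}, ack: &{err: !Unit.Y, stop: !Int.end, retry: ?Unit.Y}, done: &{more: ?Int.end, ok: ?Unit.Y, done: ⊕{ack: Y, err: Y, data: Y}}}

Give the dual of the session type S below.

!Str = ?Str
  !Bool = ?Bool
    μY = μY  (μ self-dual)
      &{err,ack,done} = ⊕{err,ack,done}  (external→internal)
        • err:
          ⊕{err,ack} = &{err,ack}  (⊕→&)
            • err:
              ?Str = !Str
                dual(end) = end
            • ack:
              ⊕{ok,ack,err} = &{ok,ack,err}  (⊕→&)
                • ok:
                  dual(Y) = Y
                • ack:
                  dual(Y) = Y
                • err:
                  dual(Y) = Y
        • ack:
          &{err,stop,retry} = ⊕{err,stop,retry}  (external→internal)
            • err:
              !Unit = ?Unit
                dual(Y) = Y
            • stop:
              !Int = ?Int
                dual(end) = end
            • retry:
              ?Unit = !Unit
                dual(Y) = Y
        • done:
          &{more,ok,done} = ⊕{more,ok,done}  (external→internal)
            • more:
              ?Int = !Int
                dual(end) = end
            • ok:
              ?Unit = !Unit
                dual(Y) = Y
            • done:
              ⊕{ack,err,data} = &{ack,err,data}  (⊕→&)
                • ack:
                  dual(Y) = Y
                • err:
                  dual(Y) = Y
                • data:
                  dual(Y) = Y

?Str.?Bool.μY.⊕{err: &{err: !Str.end, ack: &{ok: Y, ack: Y, err: Y}}, ack: ⊕{err: ?Unit.Y, stop: ?Int.end, retry: !Unit.Y}, done: ⊕{more: !Int.end, ok: !Unit.Y, done: &{ack: Y, err: Y, data: Y}}}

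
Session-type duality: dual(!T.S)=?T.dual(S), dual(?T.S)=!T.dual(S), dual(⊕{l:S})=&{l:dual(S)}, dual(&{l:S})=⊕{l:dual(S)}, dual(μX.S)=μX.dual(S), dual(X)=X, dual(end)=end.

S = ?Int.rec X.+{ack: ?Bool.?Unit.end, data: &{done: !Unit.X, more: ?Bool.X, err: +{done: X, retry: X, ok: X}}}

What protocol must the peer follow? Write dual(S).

!Int.rec X.&{ack: !Bool.!Unit.end, data: +{done: ?Unit.X, more: !Bool.X, err: &{done: X, retry: X, ok: X}}}

?Int → !Int
  rec X → rec X  (rec unchanged)
    +{ack,data} → &{ack,data}  (select→offer)
      case ack:
        ?Bool → !Bool
          ?Unit → !Unit
            end ↦ end
      case data:
        &{done,more,err} → +{done,more,err}  (&→⊕)
          case done:
            !Unit → ?Unit
              X ↦ X
          case more:
            ?Bool → !Bool
              X ↦ X
          case err:
            +{done,retry,ok} → &{done,retry,ok}  (select→offer)
              case done:
                X ↦ X
              case retry:
                X ↦ X
              case ok:
                X ↦ X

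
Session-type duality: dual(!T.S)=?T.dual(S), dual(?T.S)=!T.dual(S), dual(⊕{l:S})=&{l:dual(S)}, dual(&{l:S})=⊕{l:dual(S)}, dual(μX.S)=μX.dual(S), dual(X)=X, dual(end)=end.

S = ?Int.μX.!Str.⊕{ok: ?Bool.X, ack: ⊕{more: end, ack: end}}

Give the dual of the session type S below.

!Int.μX.?Str.&{ok: !Bool.X, ack: &{more: end, ack: end}}

?Int ↦ !Int
  μX ↦ μX  (μ self-dual)
    !Str ↦ ?Str
      ⊕{ok,ack} ↦ &{ok,ack}  (internal→external)
        • ok:
          ?Bool ↦ !Bool
            dual(X) = X
        • ack:
          ⊕{more,ack} ↦ &{more,ack}  (internal→external)
            • more:
              dual(end) = end
            • ack:
              dual(end) = end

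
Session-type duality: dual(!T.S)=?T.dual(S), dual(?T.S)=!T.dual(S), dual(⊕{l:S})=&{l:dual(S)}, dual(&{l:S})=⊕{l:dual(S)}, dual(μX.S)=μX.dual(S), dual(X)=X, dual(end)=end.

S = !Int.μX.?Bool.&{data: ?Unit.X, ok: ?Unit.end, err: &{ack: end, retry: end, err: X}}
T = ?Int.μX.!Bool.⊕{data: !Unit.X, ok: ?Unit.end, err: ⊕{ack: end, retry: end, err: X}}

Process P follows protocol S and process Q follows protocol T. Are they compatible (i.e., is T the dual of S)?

NO

!Int vs ?Int  ✓
  μX vs μX  ✓ (μ self-dual)
    ?Bool vs !Bool  ✓
      &{data,ok,err} vs ⊕{data,ok,err}  ✓ label sets agree
        • data:
          ?Unit vs !Unit  ✓
            X vs X  ✓
        • ok:
          ?Unit vs ?Unit  ✗ same direction on both sides — not dual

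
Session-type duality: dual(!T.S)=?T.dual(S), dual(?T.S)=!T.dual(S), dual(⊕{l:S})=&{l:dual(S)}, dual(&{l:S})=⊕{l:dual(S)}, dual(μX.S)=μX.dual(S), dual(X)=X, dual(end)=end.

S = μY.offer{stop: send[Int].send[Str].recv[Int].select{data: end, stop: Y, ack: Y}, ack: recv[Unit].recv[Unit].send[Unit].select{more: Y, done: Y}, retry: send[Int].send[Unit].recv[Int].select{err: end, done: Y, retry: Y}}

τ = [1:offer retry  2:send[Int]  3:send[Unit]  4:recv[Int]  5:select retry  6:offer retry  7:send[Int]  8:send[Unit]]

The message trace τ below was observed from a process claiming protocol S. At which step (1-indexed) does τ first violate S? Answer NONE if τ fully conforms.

@1 offer retry  ok  state: send[Int].send[Unit].recv[Int].select{err: end, done: μY.…, retry: μY.…}
@2 send[Int]  ok  state: send[Unit].recv[Int].select{err: end, done: μY.…, retry: μY.…}
@3 send[Unit]  ok  state: recv[Int].select{err: end, done: μY.…, retry: μY.…}
@4 recv[Int]  ok  state: select{err: end, done: μY.…, retry: μY.…}
@5 select retry  ok  state: μY.…
@6 offer retry  ok  state: send[Int].send[Unit].recv[Int].select{err: end, done: μY.…, retry: μY.…}
@7 send[Int]  ok  state: send[Unit].recv[Int].select{err: end, done: μY.…, retry: μY.…}
@8 send[Unit]  ok  state: recv[Int].select{err: end, done: μY.…, retry: μY.…}
all 8 steps conform

NONE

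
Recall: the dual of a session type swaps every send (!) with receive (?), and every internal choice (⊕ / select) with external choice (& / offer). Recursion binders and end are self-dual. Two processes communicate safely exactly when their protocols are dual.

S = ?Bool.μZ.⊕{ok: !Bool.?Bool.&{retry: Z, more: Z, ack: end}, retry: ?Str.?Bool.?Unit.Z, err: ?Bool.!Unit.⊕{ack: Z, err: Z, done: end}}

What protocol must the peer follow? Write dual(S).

?Bool ↦ !Bool
  μZ ↦ μZ  (μ self-dual)
    ⊕{ok,retry,err} ↦ &{ok,retry,err}  (internal→external)
      • ok:
        !Bool ↦ ?Bool
          ?Bool ↦ !Bool
            &{retry,more,ack} ↦ ⊕{retry,more,ack}  (external→internal)
              • retry:
                dual(Z) = Z
              • more:
                dual(Z) = Z
              • ack:
                dual(end) = end
      • retry:
        ?Str ↦ !Str
          ?Bool ↦ !Bool
            ?Unit ↦ !Unit
              dual(Z) = Z
      • err:
        ?Bool ↦ !Bool
          !Unit ↦ ?Unit
            ⊕{ack,err,done} ↦ &{ack,err,done}  (internal→external)
              • ack:
                dual(Z) = Z
              • err:
                dual(Z) = Z
              • done:
                dual(end) = end

!Bool.μZ.&{ok: ?Bool.!Bool.⊕{retry: Z, more: Z, ack: end}, retry: !Str.!Bool.!Unit.Z, err: !Bool.?Unit.&{ack: Z, err: Z, done: end}}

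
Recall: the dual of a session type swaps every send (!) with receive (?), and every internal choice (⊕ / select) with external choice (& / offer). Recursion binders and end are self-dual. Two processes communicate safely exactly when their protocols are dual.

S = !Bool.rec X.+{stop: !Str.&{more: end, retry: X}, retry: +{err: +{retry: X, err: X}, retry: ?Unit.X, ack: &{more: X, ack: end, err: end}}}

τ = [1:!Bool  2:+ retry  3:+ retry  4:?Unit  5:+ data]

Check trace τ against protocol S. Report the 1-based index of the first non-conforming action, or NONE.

step 1: !Bool  ✓  residual = rec X.…
step 2: + retry  ✓  residual = +{err: +{retry: rec X.…, err: rec X.…}, retry: ?Unit.rec X.…, ack: &{more: rec X.…, ack: end, err: end}}
step 3: + retry  ✓  residual = ?Unit.rec X.…
step 4: ?Unit  ✓  residual = rec X.…
step 5: got + data, protocol expects + stop or + retry  ✗

5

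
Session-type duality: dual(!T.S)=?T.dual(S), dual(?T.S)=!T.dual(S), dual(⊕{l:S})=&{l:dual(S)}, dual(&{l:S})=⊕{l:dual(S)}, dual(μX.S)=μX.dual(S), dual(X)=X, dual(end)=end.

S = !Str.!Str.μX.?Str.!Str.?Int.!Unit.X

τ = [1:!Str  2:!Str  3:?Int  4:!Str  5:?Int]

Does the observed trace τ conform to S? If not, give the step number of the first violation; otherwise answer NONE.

[1] !Str  ✓  cont: !Str.μX.…
[2] !Str  ✓  cont: μX.…
[3] got ?Int, protocol expects ?Str  ✗

3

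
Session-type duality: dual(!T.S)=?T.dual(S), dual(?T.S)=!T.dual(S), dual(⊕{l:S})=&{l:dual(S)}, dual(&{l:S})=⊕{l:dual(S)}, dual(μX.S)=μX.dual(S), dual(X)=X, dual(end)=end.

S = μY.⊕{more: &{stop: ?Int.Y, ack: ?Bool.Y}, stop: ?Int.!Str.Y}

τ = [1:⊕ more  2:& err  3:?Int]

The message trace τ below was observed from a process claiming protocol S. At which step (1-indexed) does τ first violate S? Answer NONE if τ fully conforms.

2

[1] ⊕ more  match  now at &{stop: ?Int.μY.…, ack: ?Bool.μY.…}
[2] got & err, protocol expects & stop or & ack  ✗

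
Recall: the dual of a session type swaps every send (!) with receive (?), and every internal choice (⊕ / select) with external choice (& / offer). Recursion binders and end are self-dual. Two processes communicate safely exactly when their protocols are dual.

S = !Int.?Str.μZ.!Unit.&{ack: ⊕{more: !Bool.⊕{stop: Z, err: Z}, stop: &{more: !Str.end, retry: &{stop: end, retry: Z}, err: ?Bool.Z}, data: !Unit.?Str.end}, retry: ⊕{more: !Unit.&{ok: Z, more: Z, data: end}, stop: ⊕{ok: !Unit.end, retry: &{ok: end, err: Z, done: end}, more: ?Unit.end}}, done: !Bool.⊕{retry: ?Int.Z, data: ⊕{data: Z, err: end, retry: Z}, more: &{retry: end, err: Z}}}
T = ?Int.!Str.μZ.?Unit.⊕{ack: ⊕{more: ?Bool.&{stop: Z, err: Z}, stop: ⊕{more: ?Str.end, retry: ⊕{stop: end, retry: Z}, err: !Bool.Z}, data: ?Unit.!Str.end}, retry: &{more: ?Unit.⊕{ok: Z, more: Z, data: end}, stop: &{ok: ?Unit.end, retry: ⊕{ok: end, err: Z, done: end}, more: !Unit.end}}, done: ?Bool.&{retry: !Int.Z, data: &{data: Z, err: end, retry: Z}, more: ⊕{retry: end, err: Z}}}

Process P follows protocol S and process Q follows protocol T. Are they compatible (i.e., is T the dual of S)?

NO

!Int ‖ ?Int  ✓
  ?Str ‖ !Str  ✓
    μZ ‖ μZ  ✓ (rec unchanged)
      !Unit ‖ ?Unit  ✓
        &{ack,retry,done} ‖ ⊕{ack,retry,done}  ✓ labels match
          [ack]
            ⊕{more,stop,data} ‖ ⊕{more,stop,data}  ✗ choice polarity not flipped — not dual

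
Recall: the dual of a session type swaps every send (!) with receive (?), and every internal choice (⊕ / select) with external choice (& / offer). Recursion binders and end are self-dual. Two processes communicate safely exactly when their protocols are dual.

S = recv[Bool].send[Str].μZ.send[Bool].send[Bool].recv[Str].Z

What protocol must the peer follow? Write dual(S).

send[Bool].recv[Str].μZ.recv[Bool].recv[Bool].send[Str].Z

recv[Bool] = send[Bool]
  send[Str] = recv[Str]
    μZ = μZ  (rec unchanged)
      send[Bool] = recv[Bool]
        send[Bool] = recv[Bool]
          recv[Str] = send[Str]
            Z self-dual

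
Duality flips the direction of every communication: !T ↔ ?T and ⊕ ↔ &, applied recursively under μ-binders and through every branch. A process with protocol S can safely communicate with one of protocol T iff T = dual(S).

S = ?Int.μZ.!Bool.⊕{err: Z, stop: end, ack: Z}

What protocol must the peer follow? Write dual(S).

?Int ↦ !Int
  μZ ↦ μZ  (μ self-dual)
    !Bool ↦ ?Bool
      ⊕{err,stop,ack} ↦ &{err,stop,ack}  (internal→external)
        • err:
          Z ↦ Z
        • stop:
          end ↦ end
        • ack:
          Z ↦ Z

!Int.μZ.?Bool.&{err: Z, stop: end, ack: Z}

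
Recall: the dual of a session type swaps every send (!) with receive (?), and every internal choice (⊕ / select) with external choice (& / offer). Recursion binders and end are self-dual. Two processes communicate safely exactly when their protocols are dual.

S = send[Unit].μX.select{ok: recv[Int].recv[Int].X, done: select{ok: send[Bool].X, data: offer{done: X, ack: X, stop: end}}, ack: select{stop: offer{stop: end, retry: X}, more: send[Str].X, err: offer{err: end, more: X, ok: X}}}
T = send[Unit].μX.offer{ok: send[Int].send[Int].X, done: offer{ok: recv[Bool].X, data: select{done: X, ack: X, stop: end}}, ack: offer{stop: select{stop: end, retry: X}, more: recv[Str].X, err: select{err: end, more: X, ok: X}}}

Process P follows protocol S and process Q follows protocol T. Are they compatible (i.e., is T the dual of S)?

NO

send[Unit] ‖ send[Unit]  ✗ same direction on both sides — not dual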